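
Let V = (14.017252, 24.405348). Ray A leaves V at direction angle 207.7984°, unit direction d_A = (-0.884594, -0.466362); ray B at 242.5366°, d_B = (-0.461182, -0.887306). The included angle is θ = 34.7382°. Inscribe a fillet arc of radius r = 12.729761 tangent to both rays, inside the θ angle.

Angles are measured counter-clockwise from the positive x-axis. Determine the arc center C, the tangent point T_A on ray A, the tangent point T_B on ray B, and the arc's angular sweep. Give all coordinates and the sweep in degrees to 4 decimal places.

bisector direction at 225.1675° = (-0.705037,-0.709171)
center distance |VC| = r/sin(θ/2) = 12.729761/sin(17.3691°) = 42.642034
C = V + |VC|·bis = (-16.0469,-5.8351)
T_A = V + ((C−V)·d_A)·d_A = V + 40.6976·d_A = (-21.9836,5.4255)
T_B = V + ((C−V)·d_B)·d_B = V + 40.6976·d_B = (-4.7518,-11.7059)
sweep = 180° − θ = 145.2618°

center=(-16.0469,-5.8351) T_A=(-21.9836,5.4255) T_B=(-4.7518,-11.7059) sweep=145.2618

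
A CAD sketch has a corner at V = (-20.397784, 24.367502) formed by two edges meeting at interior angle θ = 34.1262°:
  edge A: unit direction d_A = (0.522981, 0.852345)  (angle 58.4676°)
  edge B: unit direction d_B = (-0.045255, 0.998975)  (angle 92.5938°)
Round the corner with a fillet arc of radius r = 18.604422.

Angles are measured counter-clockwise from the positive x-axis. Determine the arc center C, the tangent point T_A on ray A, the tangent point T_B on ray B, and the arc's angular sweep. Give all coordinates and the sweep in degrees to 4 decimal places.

center=(-4.5555,85.7608) T_A=(11.3019,76.0311) T_B=(-23.1408,84.9189) sweep=145.8738

bisector direction at 75.5307° = (0.249861,0.968282)
center distance |VC| = r/sin(θ/2) = 18.604422/sin(17.0631°) = 63.404415
C = V + |VC|·bis = (-4.5555,85.7608)
T_A = V + ((C−V)·d_A)·d_A = V + 60.6135·d_A = (11.3019,76.0311)
T_B = V + ((C−V)·d_B)·d_B = V + 60.6135·d_B = (-23.1408,84.9189)
sweep = 180° − θ = 145.8738°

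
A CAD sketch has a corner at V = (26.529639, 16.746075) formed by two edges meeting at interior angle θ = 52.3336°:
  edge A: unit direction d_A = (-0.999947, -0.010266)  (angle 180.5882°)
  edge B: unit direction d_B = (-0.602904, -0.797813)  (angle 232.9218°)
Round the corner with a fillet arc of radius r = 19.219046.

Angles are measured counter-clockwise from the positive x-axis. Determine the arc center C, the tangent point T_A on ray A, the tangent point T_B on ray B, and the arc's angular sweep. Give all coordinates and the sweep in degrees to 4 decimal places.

bisector direction at 206.7550° = (-0.892940,-0.450176)
center distance |VC| = r/sin(θ/2) = 19.219046/sin(26.1668°) = 43.582000
C = V + |VC|·bis = (-12.3865,-2.8735)
T_A = V + ((C−V)·d_A)·d_A = V + 39.1155·d_A = (-12.5838,16.3445)
T_B = V + ((C−V)·d_B)·d_B = V + 39.1155·d_B = (2.9468,-14.4608)
sweep = 180° − θ = 127.6664°

center=(-12.3865,-2.8735) T_A=(-12.5838,16.3445) T_B=(2.9468,-14.4608) sweep=127.6664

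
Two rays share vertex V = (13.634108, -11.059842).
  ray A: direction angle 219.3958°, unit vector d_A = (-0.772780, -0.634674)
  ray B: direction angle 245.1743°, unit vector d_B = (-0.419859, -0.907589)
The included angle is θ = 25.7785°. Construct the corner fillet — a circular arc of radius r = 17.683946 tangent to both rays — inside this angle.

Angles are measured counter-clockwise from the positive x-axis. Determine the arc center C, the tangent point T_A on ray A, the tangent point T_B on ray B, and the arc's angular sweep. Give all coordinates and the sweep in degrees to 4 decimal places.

bisector direction at 232.2851° = (-0.611733,-0.791064)
center distance |VC| = r/sin(θ/2) = 17.683946/sin(12.8893°) = 79.276308
C = V + |VC|·bis = (-34.8619,-73.7725)
T_A = V + ((C−V)·d_A)·d_A = V + 77.2788·d_A = (-46.0854,-60.1067)
T_B = V + ((C−V)·d_B)·d_B = V + 77.2788·d_B = (-18.8121,-81.1972)
sweep = 180° − θ = 154.2215°

center=(-34.8619,-73.7725) T_A=(-46.0854,-60.1067) T_B=(-18.8121,-81.1972) sweep=154.2215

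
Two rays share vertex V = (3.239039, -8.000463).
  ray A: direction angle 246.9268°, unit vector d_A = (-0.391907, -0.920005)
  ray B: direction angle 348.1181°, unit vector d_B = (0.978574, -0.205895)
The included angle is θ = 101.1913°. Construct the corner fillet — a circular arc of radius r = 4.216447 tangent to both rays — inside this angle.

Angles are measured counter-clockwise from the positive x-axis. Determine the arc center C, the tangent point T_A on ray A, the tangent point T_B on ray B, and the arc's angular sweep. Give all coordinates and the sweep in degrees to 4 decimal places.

bisector direction at 297.5224° = (0.462096,-0.886830)
center distance |VC| = r/sin(θ/2) = 4.216447/sin(50.5956°) = 5.456874
C = V + |VC|·bis = (5.7606,-12.8398)
T_A = V + ((C−V)·d_A)·d_A = V + 3.4640·d_A = (1.8815,-11.1873)
T_B = V + ((C−V)·d_B)·d_B = V + 3.4640·d_B = (6.6288,-8.7137)
sweep = 180° − θ = 78.8087°

center=(5.7606,-12.8398) T_A=(1.8815,-11.1873) T_B=(6.6288,-8.7137) sweep=78.8087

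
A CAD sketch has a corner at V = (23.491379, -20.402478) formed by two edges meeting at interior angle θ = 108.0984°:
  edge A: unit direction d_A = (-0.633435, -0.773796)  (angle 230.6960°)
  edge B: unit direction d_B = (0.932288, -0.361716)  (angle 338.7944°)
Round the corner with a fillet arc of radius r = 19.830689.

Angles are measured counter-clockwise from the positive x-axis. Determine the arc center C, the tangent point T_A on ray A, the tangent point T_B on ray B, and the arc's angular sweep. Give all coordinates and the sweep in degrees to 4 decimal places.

center=(29.7263,-44.0925) T_A=(14.3814,-31.5311) T_B=(36.8994,-25.6046) sweep=71.9016

bisector direction at 284.7452° = (0.254521,-0.967067)
center distance |VC| = r/sin(θ/2) = 19.830689/sin(54.0492°) = 24.496806
C = V + |VC|·bis = (29.7263,-44.0925)
T_A = V + ((C−V)·d_A)·d_A = V + 14.3818·d_A = (14.3814,-31.5311)
T_B = V + ((C−V)·d_B)·d_B = V + 14.3818·d_B = (36.8994,-25.6046)
sweep = 180° − θ = 71.9016°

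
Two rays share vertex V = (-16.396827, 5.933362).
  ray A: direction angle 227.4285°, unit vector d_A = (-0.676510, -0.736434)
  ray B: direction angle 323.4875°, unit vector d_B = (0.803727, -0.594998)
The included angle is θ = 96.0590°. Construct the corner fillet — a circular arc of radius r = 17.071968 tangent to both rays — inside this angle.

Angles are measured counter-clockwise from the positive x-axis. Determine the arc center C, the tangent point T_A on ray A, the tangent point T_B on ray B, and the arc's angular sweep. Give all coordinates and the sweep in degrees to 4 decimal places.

bisector direction at 275.4580° = (0.095116,-0.995466)
center distance |VC| = r/sin(θ/2) = 17.071968/sin(48.0295°) = 22.961957
C = V + |VC|·bis = (-14.2128,-16.9245)
T_A = V + ((C−V)·d_A)·d_A = V + 15.3558·d_A = (-26.7851,-5.3751)
T_B = V + ((C−V)·d_B)·d_B = V + 15.3558·d_B = (-4.0550,-3.2033)
sweep = 180° − θ = 83.9410°

center=(-14.2128,-16.9245) T_A=(-26.7851,-5.3751) T_B=(-4.0550,-3.2033) sweep=83.9410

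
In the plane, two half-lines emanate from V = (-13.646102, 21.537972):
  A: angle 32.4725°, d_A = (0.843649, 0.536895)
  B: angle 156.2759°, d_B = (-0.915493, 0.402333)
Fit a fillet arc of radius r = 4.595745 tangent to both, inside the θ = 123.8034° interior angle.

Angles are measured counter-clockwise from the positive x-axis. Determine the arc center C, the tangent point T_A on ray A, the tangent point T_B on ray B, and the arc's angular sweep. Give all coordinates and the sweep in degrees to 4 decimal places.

center=(-14.0435,26.7326) T_A=(-11.5760,22.8554) T_B=(-15.8925,22.5252) sweep=56.1966

bisector direction at 94.3742° = (-0.076270,0.997087)
center distance |VC| = r/sin(θ/2) = 4.595745/sin(61.9017°) = 5.209763
C = V + |VC|·bis = (-14.0435,26.7326)
T_A = V + ((C−V)·d_A)·d_A = V + 2.4537·d_A = (-11.5760,22.8554)
T_B = V + ((C−V)·d_B)·d_B = V + 2.4537·d_B = (-15.8925,22.5252)
sweep = 180° − θ = 56.1966°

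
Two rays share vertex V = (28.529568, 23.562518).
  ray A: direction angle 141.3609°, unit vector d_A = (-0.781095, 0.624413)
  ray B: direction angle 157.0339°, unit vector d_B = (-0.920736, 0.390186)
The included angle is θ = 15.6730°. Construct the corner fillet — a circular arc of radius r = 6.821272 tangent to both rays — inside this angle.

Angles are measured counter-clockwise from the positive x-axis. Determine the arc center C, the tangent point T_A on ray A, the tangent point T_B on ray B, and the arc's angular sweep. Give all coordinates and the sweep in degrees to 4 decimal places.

center=(-14.4421,49.1814) T_A=(-10.1828,54.5095) T_B=(-17.1036,42.9008) sweep=164.3270

bisector direction at 149.1974° = (-0.858937,0.512082)
center distance |VC| = r/sin(θ/2) = 6.821272/sin(7.8365°) = 50.028876
C = V + |VC|·bis = (-14.4421,49.1814)
T_A = V + ((C−V)·d_A)·d_A = V + 49.5617·d_A = (-10.1828,54.5095)
T_B = V + ((C−V)·d_B)·d_B = V + 49.5617·d_B = (-17.1036,42.9008)
sweep = 180° − θ = 164.3270°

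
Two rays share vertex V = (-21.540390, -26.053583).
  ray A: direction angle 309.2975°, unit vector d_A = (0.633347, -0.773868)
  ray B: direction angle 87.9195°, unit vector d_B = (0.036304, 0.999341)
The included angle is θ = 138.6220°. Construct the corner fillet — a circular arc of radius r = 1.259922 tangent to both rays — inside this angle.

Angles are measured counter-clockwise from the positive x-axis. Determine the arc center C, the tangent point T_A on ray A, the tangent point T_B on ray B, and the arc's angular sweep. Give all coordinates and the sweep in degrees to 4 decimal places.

bisector direction at 18.6085° = (0.947721,0.319100)
center distance |VC| = r/sin(θ/2) = 1.259922/sin(69.3110°) = 1.346773
C = V + |VC|·bis = (-20.2640,-25.6238)
T_A = V + ((C−V)·d_A)·d_A = V + 0.4758·d_A = (-21.2390,-26.4218)
T_B = V + ((C−V)·d_B)·d_B = V + 0.4758·d_B = (-21.5231,-25.5781)
sweep = 180° − θ = 41.3780°

center=(-20.2640,-25.6238) T_A=(-21.2390,-26.4218) T_B=(-21.5231,-25.5781) sweep=41.3780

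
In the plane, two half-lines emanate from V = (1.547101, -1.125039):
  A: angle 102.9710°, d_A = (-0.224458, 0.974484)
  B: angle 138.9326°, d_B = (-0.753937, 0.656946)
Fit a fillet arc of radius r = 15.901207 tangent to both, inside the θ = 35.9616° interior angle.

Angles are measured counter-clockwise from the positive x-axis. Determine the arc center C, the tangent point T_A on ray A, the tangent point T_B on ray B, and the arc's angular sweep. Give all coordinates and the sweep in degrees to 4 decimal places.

bisector direction at 120.9518° = (-0.514317,0.857600)
center distance |VC| = r/sin(θ/2) = 15.901207/sin(17.9808°) = 51.510515
C = V + |VC|·bis = (-24.9456,43.0504)
T_A = V + ((C−V)·d_A)·d_A = V + 48.9947·d_A = (-9.4502,46.6195)
T_B = V + ((C−V)·d_B)·d_B = V + 48.9947·d_B = (-35.3919,31.0619)
sweep = 180° − θ = 144.0384°

center=(-24.9456,43.0504) T_A=(-9.4502,46.6195) T_B=(-35.3919,31.0619) sweep=144.0384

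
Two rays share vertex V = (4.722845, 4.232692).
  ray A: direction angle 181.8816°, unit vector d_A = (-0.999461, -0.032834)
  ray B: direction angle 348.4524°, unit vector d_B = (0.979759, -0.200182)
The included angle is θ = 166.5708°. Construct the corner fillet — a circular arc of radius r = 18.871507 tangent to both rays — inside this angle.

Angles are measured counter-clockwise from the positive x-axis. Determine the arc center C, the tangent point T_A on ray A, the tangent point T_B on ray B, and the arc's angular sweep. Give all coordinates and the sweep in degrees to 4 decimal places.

bisector direction at 265.1670° = (-0.084252,-0.996444)
center distance |VC| = r/sin(θ/2) = 18.871507/sin(83.2854°) = 19.001843
C = V + |VC|·bis = (3.1219,-14.7016)
T_A = V + ((C−V)·d_A)·d_A = V + 2.2218·d_A = (2.5023,4.1597)
T_B = V + ((C−V)·d_B)·d_B = V + 2.2218·d_B = (6.8996,3.7879)
sweep = 180° − θ = 13.4292°

center=(3.1219,-14.7016) T_A=(2.5023,4.1597) T_B=(6.8996,3.7879) sweep=13.4292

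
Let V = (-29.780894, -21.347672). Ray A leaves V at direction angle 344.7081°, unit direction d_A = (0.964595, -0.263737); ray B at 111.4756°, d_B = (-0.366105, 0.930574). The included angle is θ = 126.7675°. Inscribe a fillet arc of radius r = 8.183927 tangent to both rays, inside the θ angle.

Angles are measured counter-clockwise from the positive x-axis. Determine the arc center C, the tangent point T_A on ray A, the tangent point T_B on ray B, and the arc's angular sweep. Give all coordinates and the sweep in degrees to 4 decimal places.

center=(-23.6666,-14.5351) T_A=(-25.8250,-22.4293) T_B=(-31.2823,-17.5313) sweep=53.2325

bisector direction at 48.0919° = (0.667938,0.744217)
center distance |VC| = r/sin(θ/2) = 8.183927/sin(63.3837°) = 9.154002
C = V + |VC|·bis = (-23.6666,-14.5351)
T_A = V + ((C−V)·d_A)·d_A = V + 4.1011·d_A = (-25.8250,-22.4293)
T_B = V + ((C−V)·d_B)·d_B = V + 4.1011·d_B = (-31.2823,-17.5313)
sweep = 180° − θ = 53.2325°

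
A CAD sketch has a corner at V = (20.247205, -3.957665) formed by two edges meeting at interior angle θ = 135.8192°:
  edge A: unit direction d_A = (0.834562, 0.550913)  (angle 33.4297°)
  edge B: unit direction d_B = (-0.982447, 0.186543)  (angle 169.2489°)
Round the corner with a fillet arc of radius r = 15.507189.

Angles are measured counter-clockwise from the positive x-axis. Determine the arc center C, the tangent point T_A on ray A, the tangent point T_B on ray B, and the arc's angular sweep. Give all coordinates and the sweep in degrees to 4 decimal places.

center=(16.9566,12.4514) T_A=(25.4998,-0.4903) T_B=(14.0639,-2.7836) sweep=44.1808

bisector direction at 101.3393° = (-0.196619,0.980480)
center distance |VC| = r/sin(θ/2) = 15.507189/sin(67.9096°) = 16.735731
C = V + |VC|·bis = (16.9566,12.4514)
T_A = V + ((C−V)·d_A)·d_A = V + 6.2938·d_A = (25.4998,-0.4903)
T_B = V + ((C−V)·d_B)·d_B = V + 6.2938·d_B = (14.0639,-2.7836)
sweep = 180° − θ = 44.1808°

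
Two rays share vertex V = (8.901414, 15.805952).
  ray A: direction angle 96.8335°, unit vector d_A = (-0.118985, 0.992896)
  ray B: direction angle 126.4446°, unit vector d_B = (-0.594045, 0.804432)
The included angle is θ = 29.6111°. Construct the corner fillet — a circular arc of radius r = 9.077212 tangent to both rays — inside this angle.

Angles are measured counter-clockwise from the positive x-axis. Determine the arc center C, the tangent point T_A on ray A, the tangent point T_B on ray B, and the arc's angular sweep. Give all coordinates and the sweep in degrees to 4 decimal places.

bisector direction at 111.6391° = (-0.368758,0.929525)
center distance |VC| = r/sin(θ/2) = 9.077212/sin(14.8056°) = 35.521770
C = V + |VC|·bis = (-4.1975,48.8243)
T_A = V + ((C−V)·d_A)·d_A = V + 34.3424·d_A = (4.8152,49.9044)
T_B = V + ((C−V)·d_B)·d_B = V + 34.3424·d_B = (-11.4995,43.4321)
sweep = 180° − θ = 150.3889°

center=(-4.1975,48.8243) T_A=(4.8152,49.9044) T_B=(-11.4995,43.4321) sweep=150.3889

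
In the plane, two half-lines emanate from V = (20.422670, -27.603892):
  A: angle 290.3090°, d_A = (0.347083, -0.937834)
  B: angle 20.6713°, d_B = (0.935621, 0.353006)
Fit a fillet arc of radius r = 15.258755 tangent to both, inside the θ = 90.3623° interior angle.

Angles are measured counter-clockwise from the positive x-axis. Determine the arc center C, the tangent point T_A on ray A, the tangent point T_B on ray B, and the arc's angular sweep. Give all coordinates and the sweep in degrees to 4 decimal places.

center=(39.9955,-36.5278) T_A=(25.6853,-41.8239) T_B=(34.6091,-22.2514) sweep=89.6377

bisector direction at 335.4902° = (0.909890,-0.414850)
center distance |VC| = r/sin(θ/2) = 15.258755/sin(45.1812°) = 21.511235
C = V + |VC|·bis = (39.9955,-36.5278)
T_A = V + ((C−V)·d_A)·d_A = V + 15.1626·d_A = (25.6853,-41.8239)
T_B = V + ((C−V)·d_B)·d_B = V + 15.1626·d_B = (34.6091,-22.2514)
sweep = 180° − θ = 89.6377°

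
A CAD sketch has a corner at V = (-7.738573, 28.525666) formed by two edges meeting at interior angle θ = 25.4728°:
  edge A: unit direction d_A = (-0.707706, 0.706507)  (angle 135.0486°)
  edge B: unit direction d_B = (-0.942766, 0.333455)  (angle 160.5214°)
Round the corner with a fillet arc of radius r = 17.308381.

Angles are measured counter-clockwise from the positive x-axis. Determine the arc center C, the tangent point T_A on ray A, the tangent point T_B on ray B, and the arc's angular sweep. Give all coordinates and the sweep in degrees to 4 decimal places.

center=(-74.1607,70.3782) T_A=(-61.9322,82.6275) T_B=(-79.9323,54.0605) sweep=154.5272

bisector direction at 147.7850° = (-0.846054,0.533098)
center distance |VC| = r/sin(θ/2) = 17.308381/sin(12.7364°) = 78.508194
C = V + |VC|·bis = (-74.1607,70.3782)
T_A = V + ((C−V)·d_A)·d_A = V + 76.5765·d_A = (-61.9322,82.6275)
T_B = V + ((C−V)·d_B)·d_B = V + 76.5765·d_B = (-79.9323,54.0605)
sweep = 180° − θ = 154.5272°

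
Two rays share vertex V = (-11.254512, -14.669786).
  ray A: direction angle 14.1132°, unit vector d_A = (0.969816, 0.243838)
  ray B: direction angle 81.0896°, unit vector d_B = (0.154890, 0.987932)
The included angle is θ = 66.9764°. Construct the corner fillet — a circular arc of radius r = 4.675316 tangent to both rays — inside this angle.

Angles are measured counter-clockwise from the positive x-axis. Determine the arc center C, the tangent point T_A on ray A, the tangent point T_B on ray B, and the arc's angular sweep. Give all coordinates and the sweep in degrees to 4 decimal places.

bisector direction at 47.6014° = (0.674284,0.738472)
center distance |VC| = r/sin(θ/2) = 4.675316/sin(33.4882°) = 8.473379
C = V + |VC|·bis = (-5.5410,-8.4124)
T_A = V + ((C−V)·d_A)·d_A = V + 7.0668·d_A = (-4.4010,-12.9466)
T_B = V + ((C−V)·d_B)·d_B = V + 7.0668·d_B = (-10.1599,-7.6883)
sweep = 180° − θ = 113.0236°

center=(-5.5410,-8.4124) T_A=(-4.4010,-12.9466) T_B=(-10.1599,-7.6883) sweep=113.0236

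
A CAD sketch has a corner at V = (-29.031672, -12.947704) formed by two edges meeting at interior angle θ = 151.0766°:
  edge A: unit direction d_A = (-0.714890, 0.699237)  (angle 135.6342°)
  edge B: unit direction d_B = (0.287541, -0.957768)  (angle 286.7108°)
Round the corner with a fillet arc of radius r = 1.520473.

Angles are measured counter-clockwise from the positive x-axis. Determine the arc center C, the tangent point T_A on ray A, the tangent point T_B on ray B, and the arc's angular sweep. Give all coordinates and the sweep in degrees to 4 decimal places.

bisector direction at 211.1725° = (-0.855613,-0.517616)
center distance |VC| = r/sin(θ/2) = 1.520473/sin(75.5383°) = 1.570226
C = V + |VC|·bis = (-30.3752,-13.7605)
T_A = V + ((C−V)·d_A)·d_A = V + 0.3921·d_A = (-29.3120,-12.6735)
T_B = V + ((C−V)·d_B)·d_B = V + 0.3921·d_B = (-28.9189,-13.3233)
sweep = 180° − θ = 28.9234°

center=(-30.3752,-13.7605) T_A=(-29.3120,-12.6735) T_B=(-28.9189,-13.3233) sweep=28.9234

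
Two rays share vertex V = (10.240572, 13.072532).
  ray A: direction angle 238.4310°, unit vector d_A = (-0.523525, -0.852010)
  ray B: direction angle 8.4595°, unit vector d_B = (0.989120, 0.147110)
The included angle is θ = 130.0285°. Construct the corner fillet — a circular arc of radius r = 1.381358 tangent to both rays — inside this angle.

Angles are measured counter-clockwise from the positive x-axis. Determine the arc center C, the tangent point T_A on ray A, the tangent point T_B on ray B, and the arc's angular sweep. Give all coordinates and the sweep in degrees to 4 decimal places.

bisector direction at 303.4452° = (0.551140,-0.834413)
center distance |VC| = r/sin(θ/2) = 1.381358/sin(65.0143°) = 1.523983
C = V + |VC|·bis = (11.0805,11.8009)
T_A = V + ((C−V)·d_A)·d_A = V + 0.6437·d_A = (9.9036,12.5241)
T_B = V + ((C−V)·d_B)·d_B = V + 0.6437·d_B = (10.8773,13.1672)
sweep = 180° − θ = 49.9715°

center=(11.0805,11.8009) T_A=(9.9036,12.5241) T_B=(10.8773,13.1672) sweep=49.9715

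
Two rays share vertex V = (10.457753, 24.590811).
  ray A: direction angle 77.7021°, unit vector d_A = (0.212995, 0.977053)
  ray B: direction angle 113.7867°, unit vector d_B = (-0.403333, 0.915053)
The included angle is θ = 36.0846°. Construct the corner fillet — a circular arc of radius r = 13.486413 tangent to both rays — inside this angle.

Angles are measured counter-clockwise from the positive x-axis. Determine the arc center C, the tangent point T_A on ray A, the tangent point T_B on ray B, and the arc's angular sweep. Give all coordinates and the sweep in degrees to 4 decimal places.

bisector direction at 95.7444° = (-0.100091,0.994978)
center distance |VC| = r/sin(θ/2) = 13.486413/sin(18.0423°) = 43.544021
C = V + |VC|·bis = (6.0994,67.9162)
T_A = V + ((C−V)·d_A)·d_A = V + 41.4029·d_A = (19.2763,65.0436)
T_B = V + ((C−V)·d_B)·d_B = V + 41.4029·d_B = (-6.2414,62.4767)
sweep = 180° − θ = 143.9154°

center=(6.0994,67.9162) T_A=(19.2763,65.0436) T_B=(-6.2414,62.4767) sweep=143.9154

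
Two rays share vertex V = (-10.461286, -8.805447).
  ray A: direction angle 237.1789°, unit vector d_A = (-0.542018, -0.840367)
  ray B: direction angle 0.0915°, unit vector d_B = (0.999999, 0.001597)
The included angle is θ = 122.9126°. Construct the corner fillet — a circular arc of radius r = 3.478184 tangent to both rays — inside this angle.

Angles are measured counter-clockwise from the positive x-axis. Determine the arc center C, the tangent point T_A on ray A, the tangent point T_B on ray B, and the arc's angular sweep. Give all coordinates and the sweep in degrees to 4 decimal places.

bisector direction at 298.6352° = (0.479231,-0.877689)
center distance |VC| = r/sin(θ/2) = 3.478184/sin(61.4563°) = 3.959443
C = V + |VC|·bis = (-8.5638,-12.2806)
T_A = V + ((C−V)·d_A)·d_A = V + 1.8919·d_A = (-11.4867,-10.3954)
T_B = V + ((C−V)·d_B)·d_B = V + 1.8919·d_B = (-8.5694,-8.8024)
sweep = 180° − θ = 57.0874°

center=(-8.5638,-12.2806) T_A=(-11.4867,-10.3954) T_B=(-8.5694,-8.8024) sweep=57.0874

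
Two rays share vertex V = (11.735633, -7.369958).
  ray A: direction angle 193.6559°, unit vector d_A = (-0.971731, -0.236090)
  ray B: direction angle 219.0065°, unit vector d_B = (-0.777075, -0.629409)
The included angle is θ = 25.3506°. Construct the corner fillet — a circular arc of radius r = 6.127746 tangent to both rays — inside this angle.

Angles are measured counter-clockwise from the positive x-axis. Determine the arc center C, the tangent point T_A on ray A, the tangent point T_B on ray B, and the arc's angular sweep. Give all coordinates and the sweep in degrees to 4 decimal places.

bisector direction at 206.3312° = (-0.896245,-0.443559)
center distance |VC| = r/sin(θ/2) = 6.127746/sin(12.6753°) = 27.926300
C = V + |VC|·bis = (-13.2932,-19.7569)
T_A = V + ((C−V)·d_A)·d_A = V + 27.2457·d_A = (-14.7399,-13.8024)
T_B = V + ((C−V)·d_B)·d_B = V + 27.2457·d_B = (-9.4363,-24.5186)
sweep = 180° − θ = 154.6494°

center=(-13.2932,-19.7569) T_A=(-14.7399,-13.8024) T_B=(-9.4363,-24.5186) sweep=154.6494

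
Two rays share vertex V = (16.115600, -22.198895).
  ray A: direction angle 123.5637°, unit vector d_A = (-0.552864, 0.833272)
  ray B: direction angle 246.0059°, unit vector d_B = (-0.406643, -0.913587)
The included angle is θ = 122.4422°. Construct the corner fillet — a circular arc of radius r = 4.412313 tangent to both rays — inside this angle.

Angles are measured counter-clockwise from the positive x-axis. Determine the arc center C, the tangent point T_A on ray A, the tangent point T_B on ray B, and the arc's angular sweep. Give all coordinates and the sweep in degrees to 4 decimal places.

center=(11.0990,-22.6188) T_A=(14.7757,-20.1794) T_B=(15.1301,-24.4130) sweep=57.5578

bisector direction at 184.7848° = (-0.996515,-0.083413)
center distance |VC| = r/sin(θ/2) = 4.412313/sin(61.2211°) = 5.034105
C = V + |VC|·bis = (11.0990,-22.6188)
T_A = V + ((C−V)·d_A)·d_A = V + 2.4236·d_A = (14.7757,-20.1794)
T_B = V + ((C−V)·d_B)·d_B = V + 2.4236·d_B = (15.1301,-24.4130)
sweep = 180° − θ = 57.5578°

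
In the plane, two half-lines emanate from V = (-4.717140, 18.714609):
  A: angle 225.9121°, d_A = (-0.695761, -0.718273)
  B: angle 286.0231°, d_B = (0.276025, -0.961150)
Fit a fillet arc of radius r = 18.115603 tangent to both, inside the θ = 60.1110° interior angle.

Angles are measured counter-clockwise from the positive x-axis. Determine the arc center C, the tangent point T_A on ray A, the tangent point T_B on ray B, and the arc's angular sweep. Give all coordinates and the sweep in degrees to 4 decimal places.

bisector direction at 255.9676° = (-0.242471,-0.970159)
center distance |VC| = r/sin(θ/2) = 18.115603/sin(30.0555°) = 36.170537
C = V + |VC|·bis = (-13.4874,-16.3766)
T_A = V + ((C−V)·d_A)·d_A = V + 31.3071·d_A = (-26.4994,-3.7724)
T_B = V + ((C−V)·d_B)·d_B = V + 31.3071·d_B = (3.9244,-11.3762)
sweep = 180° − θ = 119.8890°

center=(-13.4874,-16.3766) T_A=(-26.4994,-3.7724) T_B=(3.9244,-11.3762) sweep=119.8890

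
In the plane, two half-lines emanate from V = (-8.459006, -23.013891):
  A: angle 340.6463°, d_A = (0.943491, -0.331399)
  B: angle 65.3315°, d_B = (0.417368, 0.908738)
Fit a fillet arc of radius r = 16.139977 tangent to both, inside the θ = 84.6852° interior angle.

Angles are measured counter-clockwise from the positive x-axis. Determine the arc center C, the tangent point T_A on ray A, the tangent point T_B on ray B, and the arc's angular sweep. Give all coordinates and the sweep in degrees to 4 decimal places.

center=(13.6001,-13.6554) T_A=(8.2513,-28.8833) T_B=(-1.0670,-6.9191) sweep=95.3148

bisector direction at 22.9889° = (0.920581,0.390553)
center distance |VC| = r/sin(θ/2) = 16.139977/sin(42.3426°) = 23.962116
C = V + |VC|·bis = (13.6001,-13.6554)
T_A = V + ((C−V)·d_A)·d_A = V + 17.7111·d_A = (8.2513,-28.8833)
T_B = V + ((C−V)·d_B)·d_B = V + 17.7111·d_B = (-1.0670,-6.9191)
sweep = 180° − θ = 95.3148°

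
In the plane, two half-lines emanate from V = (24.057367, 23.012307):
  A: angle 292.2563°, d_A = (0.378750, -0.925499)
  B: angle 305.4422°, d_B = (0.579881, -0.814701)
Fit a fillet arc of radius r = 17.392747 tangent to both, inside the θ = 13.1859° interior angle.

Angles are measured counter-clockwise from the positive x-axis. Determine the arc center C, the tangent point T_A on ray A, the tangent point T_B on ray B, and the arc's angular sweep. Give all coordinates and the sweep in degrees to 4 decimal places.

center=(97.1499,-109.6723) T_A=(81.0530,-116.2598) T_B=(111.3198,-99.5866) sweep=166.8141

bisector direction at 298.8493° = (0.482507,-0.875892)
center distance |VC| = r/sin(θ/2) = 17.392747/sin(6.5930°) = 151.485078
C = V + |VC|·bis = (97.1499,-109.6723)
T_A = V + ((C−V)·d_A)·d_A = V + 150.4833·d_A = (81.0530,-116.2598)
T_B = V + ((C−V)·d_B)·d_B = V + 150.4833·d_B = (111.3198,-99.5866)
sweep = 180° − θ = 166.8141°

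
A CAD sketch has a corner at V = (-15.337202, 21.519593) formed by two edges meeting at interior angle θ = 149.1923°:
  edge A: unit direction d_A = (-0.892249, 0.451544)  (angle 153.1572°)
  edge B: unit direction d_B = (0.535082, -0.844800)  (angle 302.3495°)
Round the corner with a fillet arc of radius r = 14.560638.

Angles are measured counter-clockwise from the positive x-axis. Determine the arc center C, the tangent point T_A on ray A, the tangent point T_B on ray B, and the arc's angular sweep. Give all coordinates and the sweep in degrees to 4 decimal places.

bisector direction at 227.7533° = (-0.672324,-0.740257)
center distance |VC| = r/sin(θ/2) = 14.560638/sin(74.5961°) = 15.103181
C = V + |VC|·bis = (-25.4914,10.3394)
T_A = V + ((C−V)·d_A)·d_A = V + 4.0117·d_A = (-18.9167,23.3311)
T_B = V + ((C−V)·d_B)·d_B = V + 4.0117·d_B = (-13.1906,18.1305)
sweep = 180° − θ = 30.8077°

center=(-25.4914,10.3394) T_A=(-18.9167,23.3311) T_B=(-13.1906,18.1305) sweep=30.8077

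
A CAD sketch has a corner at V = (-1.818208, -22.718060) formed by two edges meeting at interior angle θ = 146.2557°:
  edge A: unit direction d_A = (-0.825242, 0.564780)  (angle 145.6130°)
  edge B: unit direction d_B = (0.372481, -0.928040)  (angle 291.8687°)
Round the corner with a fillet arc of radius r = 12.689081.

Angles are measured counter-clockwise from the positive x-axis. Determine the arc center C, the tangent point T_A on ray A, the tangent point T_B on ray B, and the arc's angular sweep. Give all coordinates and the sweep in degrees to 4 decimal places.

center=(-12.1607,-31.0161) T_A=(-4.9942,-20.5445) T_B=(-0.3847,-26.2896) sweep=33.7443

bisector direction at 218.7408° = (-0.779984,-0.625799)
center distance |VC| = r/sin(θ/2) = 12.689081/sin(73.1278°) = 13.259854
C = V + |VC|·bis = (-12.1607,-31.0161)
T_A = V + ((C−V)·d_A)·d_A = V + 3.8485·d_A = (-4.9942,-20.5445)
T_B = V + ((C−V)·d_B)·d_B = V + 3.8485·d_B = (-0.3847,-26.2896)
sweep = 180° − θ = 33.7443°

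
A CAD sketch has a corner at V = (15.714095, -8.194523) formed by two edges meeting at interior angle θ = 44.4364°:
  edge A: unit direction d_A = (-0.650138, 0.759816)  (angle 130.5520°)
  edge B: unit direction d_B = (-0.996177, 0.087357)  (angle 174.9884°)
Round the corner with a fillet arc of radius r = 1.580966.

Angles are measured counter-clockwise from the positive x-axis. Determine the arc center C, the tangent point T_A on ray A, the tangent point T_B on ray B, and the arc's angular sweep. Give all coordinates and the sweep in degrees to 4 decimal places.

bisector direction at 152.7702° = (-0.889179,0.457560)
center distance |VC| = r/sin(θ/2) = 1.580966/sin(22.2182°) = 4.180958
C = V + |VC|·bis = (11.9965,-6.2815)
T_A = V + ((C−V)·d_A)·d_A = V + 3.8705·d_A = (13.1977,-5.2536)
T_B = V + ((C−V)·d_B)·d_B = V + 3.8705·d_B = (11.8584,-7.8564)
sweep = 180° − θ = 135.5636°

center=(11.9965,-6.2815) T_A=(13.1977,-5.2536) T_B=(11.8584,-7.8564) sweep=135.5636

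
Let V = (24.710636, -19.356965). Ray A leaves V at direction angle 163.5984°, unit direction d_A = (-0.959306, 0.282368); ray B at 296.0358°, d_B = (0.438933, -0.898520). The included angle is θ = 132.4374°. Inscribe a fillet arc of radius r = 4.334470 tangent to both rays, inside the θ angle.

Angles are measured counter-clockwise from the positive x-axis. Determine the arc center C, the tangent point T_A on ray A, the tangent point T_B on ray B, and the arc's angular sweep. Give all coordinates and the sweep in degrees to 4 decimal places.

center=(21.6544,-22.9757) T_A=(22.8783,-18.8176) T_B=(25.5490,-21.0732) sweep=47.5626

bisector direction at 229.8171° = (-0.645230,-0.763989)
center distance |VC| = r/sin(θ/2) = 4.334470/sin(66.2187°) = 4.736653
C = V + |VC|·bis = (21.6544,-22.9757)
T_A = V + ((C−V)·d_A)·d_A = V + 1.9100·d_A = (22.8783,-18.8176)
T_B = V + ((C−V)·d_B)·d_B = V + 1.9100·d_B = (25.5490,-21.0732)
sweep = 180° − θ = 47.5626°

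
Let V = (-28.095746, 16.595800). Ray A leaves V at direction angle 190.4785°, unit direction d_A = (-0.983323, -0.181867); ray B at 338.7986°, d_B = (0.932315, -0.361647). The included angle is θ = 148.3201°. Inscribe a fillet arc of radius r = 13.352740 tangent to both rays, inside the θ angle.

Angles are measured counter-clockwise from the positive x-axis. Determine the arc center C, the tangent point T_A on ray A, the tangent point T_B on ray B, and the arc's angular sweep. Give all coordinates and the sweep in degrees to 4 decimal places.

bisector direction at 264.6386° = (-0.093438,-0.995625)
center distance |VC| = r/sin(θ/2) = 13.352740/sin(74.1600°) = 13.879784
C = V + |VC|·bis = (-29.3927,2.7767)
T_A = V + ((C−V)·d_A)·d_A = V + 3.7885·d_A = (-31.8211,15.9068)
T_B = V + ((C−V)·d_B)·d_B = V + 3.7885·d_B = (-24.5637,15.2257)
sweep = 180° − θ = 31.6799°

center=(-29.3927,2.7767) T_A=(-31.8211,15.9068) T_B=(-24.5637,15.2257) sweep=31.6799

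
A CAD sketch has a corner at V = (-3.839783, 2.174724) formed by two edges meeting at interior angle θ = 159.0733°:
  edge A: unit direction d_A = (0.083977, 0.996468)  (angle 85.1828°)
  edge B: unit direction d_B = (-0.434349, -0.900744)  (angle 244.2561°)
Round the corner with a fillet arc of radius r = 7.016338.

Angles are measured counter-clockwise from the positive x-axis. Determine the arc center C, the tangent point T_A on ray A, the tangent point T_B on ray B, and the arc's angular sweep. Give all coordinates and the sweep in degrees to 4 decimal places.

bisector direction at 164.7194° = (-0.964647,0.263546)
center distance |VC| = r/sin(θ/2) = 7.016338/sin(79.5366°) = 7.134984
C = V + |VC|·bis = (-10.7225,4.0551)
T_A = V + ((C−V)·d_A)·d_A = V + 1.2958·d_A = (-3.7310,3.4659)
T_B = V + ((C−V)·d_B)·d_B = V + 1.2958·d_B = (-4.4026,1.0076)
sweep = 180° − θ = 20.9267°

center=(-10.7225,4.0551) T_A=(-3.7310,3.4659) T_B=(-4.4026,1.0076) sweep=20.9267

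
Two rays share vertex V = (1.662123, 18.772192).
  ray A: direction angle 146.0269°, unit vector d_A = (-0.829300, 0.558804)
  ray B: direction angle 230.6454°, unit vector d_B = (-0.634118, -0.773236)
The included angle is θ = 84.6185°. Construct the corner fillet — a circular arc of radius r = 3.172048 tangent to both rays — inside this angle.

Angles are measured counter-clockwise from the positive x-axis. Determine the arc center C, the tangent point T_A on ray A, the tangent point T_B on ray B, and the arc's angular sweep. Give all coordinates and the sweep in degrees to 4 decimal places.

bisector direction at 188.3362° = (-0.989435,-0.144981)
center distance |VC| = r/sin(θ/2) = 3.172048/sin(42.3092°) = 4.712372
C = V + |VC|·bis = (-3.0005,18.0890)
T_A = V + ((C−V)·d_A)·d_A = V + 3.4849·d_A = (-1.2279,20.7196)
T_B = V + ((C−V)·d_B)·d_B = V + 3.4849·d_B = (-0.5477,16.0775)
sweep = 180° − θ = 95.3815°

center=(-3.0005,18.0890) T_A=(-1.2279,20.7196) T_B=(-0.5477,16.0775) sweep=95.3815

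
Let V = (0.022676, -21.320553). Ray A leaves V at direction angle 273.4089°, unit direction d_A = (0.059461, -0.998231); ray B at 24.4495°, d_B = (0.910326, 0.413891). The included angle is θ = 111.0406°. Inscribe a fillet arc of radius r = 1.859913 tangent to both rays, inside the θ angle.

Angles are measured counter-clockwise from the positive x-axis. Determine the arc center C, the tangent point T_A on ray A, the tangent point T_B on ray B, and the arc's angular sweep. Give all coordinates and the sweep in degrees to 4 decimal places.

bisector direction at 328.9292° = (0.856530,-0.516097)
center distance |VC| = r/sin(θ/2) = 1.859913/sin(55.5203°) = 2.256281
C = V + |VC|·bis = (1.9552,-22.4850)
T_A = V + ((C−V)·d_A)·d_A = V + 1.2773·d_A = (0.0986,-22.5956)
T_B = V + ((C−V)·d_B)·d_B = V + 1.2773·d_B = (1.1854,-20.7919)
sweep = 180° − θ = 68.9594°

center=(1.9552,-22.4850) T_A=(0.0986,-22.5956) T_B=(1.1854,-20.7919) sweep=68.9594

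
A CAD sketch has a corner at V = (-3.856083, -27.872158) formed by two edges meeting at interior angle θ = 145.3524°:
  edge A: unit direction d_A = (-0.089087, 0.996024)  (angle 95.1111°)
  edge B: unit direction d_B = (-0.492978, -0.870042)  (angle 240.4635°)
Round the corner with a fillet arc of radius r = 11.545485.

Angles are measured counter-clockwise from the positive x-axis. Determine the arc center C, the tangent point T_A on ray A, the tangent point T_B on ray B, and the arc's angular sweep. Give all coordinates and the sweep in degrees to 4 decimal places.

center=(-15.6765,-25.3138) T_A=(-4.1769,-24.2852) T_B=(-5.6314,-31.0054) sweep=34.6476

bisector direction at 167.7873° = (-0.977369,0.211541)
center distance |VC| = r/sin(θ/2) = 11.545485/sin(72.6762°) = 12.094108
C = V + |VC|·bis = (-15.6765,-25.3138)
T_A = V + ((C−V)·d_A)·d_A = V + 3.6013·d_A = (-4.1769,-24.2852)
T_B = V + ((C−V)·d_B)·d_B = V + 3.6013·d_B = (-5.6314,-31.0054)
sweep = 180° − θ = 34.6476°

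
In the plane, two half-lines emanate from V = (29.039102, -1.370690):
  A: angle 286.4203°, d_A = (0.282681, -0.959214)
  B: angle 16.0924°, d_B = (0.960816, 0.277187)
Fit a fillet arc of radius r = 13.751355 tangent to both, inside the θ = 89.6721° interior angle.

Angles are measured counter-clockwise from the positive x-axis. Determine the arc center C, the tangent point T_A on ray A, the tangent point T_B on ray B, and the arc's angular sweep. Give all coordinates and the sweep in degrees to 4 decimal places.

center=(46.1392,-10.7496) T_A=(32.9487,-14.6369) T_B=(42.3275,2.4629) sweep=90.3279

bisector direction at 331.2563° = (0.876780,-0.480892)
center distance |VC| = r/sin(θ/2) = 13.751355/sin(44.8361°) = 19.503240
C = V + |VC|·bis = (46.1392,-10.7496)
T_A = V + ((C−V)·d_A)·d_A = V + 13.8303·d_A = (32.9487,-14.6369)
T_B = V + ((C−V)·d_B)·d_B = V + 13.8303·d_B = (42.3275,2.4629)
sweep = 180° − θ = 90.3279°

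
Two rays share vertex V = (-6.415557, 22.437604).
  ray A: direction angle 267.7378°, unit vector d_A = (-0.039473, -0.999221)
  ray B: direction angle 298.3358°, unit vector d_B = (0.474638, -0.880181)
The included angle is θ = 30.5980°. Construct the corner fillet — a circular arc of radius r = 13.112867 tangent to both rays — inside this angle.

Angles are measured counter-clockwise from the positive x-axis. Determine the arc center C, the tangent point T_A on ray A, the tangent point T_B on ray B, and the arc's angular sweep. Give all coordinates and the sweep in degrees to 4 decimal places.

bisector direction at 283.0368° = (0.225577,-0.974225)
center distance |VC| = r/sin(θ/2) = 13.112867/sin(15.2990°) = 49.697018
C = V + |VC|·bis = (4.7949,-25.9785)
T_A = V + ((C−V)·d_A)·d_A = V + 47.9359·d_A = (-8.3077,-25.4609)
T_B = V + ((C−V)·d_B)·d_B = V + 47.9359·d_B = (16.3366,-19.7546)
sweep = 180° − θ = 149.4020°

center=(4.7949,-25.9785) T_A=(-8.3077,-25.4609) T_B=(16.3366,-19.7546) sweep=149.4020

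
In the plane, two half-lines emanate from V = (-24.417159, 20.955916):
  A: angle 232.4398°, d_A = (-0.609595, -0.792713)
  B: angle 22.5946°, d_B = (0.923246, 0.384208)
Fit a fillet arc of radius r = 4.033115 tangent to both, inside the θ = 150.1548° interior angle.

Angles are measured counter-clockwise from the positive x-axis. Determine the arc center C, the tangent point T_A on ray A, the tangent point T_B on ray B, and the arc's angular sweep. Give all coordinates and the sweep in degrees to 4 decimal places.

bisector direction at 307.5172° = (0.609000,-0.793171)
center distance |VC| = r/sin(θ/2) = 4.033115/sin(75.0774°) = 4.173881
C = V + |VC|·bis = (-21.8753,17.6453)
T_A = V + ((C−V)·d_A)·d_A = V + 1.0748·d_A = (-25.0724,20.1039)
T_B = V + ((C−V)·d_B)·d_B = V + 1.0748·d_B = (-23.4248,21.3689)
sweep = 180° − θ = 29.8452°

center=(-21.8753,17.6453) T_A=(-25.0724,20.1039) T_B=(-23.4248,21.3689) sweep=29.8452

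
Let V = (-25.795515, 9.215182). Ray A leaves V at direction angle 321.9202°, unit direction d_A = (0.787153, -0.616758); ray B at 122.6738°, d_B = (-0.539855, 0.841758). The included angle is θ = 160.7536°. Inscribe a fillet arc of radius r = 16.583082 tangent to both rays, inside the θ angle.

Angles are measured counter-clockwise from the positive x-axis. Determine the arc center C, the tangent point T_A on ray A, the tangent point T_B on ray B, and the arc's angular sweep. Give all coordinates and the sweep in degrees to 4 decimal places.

bisector direction at 42.2970° = (0.739666,0.672974)
center distance |VC| = r/sin(θ/2) = 16.583082/sin(80.3768°) = 16.819762
C = V + |VC|·bis = (-13.3545,20.5344)
T_A = V + ((C−V)·d_A)·d_A = V + 2.8117·d_A = (-23.5823,7.4810)
T_B = V + ((C−V)·d_B)·d_B = V + 2.8117·d_B = (-27.3134,11.5820)
sweep = 180° − θ = 19.2464°

center=(-13.3545,20.5344) T_A=(-23.5823,7.4810) T_B=(-27.3134,11.5820) sweep=19.2464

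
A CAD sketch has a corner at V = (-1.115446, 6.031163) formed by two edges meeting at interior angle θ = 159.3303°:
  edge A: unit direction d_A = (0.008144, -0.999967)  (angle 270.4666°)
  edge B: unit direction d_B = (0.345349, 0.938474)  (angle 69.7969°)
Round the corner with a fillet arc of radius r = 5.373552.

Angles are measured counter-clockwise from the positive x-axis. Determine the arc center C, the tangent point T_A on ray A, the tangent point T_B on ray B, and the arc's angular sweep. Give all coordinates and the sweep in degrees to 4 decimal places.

center=(4.2659,5.0950) T_A=(-1.1075,5.0513) T_B=(-0.7770,6.9508) sweep=20.6697

bisector direction at 350.1318° = (0.985204,-0.171383)
center distance |VC| = r/sin(θ/2) = 5.373552/sin(79.6651°) = 5.462170
C = V + |VC|·bis = (4.2659,5.0950)
T_A = V + ((C−V)·d_A)·d_A = V + 0.9799·d_A = (-1.1075,5.0513)
T_B = V + ((C−V)·d_B)·d_B = V + 0.9799·d_B = (-0.7770,6.9508)
sweep = 180° − θ = 20.6697°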